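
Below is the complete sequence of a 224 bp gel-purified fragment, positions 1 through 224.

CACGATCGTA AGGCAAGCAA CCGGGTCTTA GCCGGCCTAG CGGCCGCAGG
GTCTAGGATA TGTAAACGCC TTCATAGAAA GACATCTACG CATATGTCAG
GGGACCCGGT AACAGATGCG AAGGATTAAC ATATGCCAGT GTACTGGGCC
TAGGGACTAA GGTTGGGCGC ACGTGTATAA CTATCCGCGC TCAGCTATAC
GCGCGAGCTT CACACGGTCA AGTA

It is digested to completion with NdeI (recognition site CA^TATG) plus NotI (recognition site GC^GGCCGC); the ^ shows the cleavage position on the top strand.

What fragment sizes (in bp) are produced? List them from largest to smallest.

NdeI sites (CATATG) start at positions 91, 130.
NdeI cuts after base 2 of each site, so after positions 92, 131.
The NotI site (GCGGCCGC) starts at position 40.
NotI cuts after base 2 of each site, so after position 41.
Combined cut positions: 41, 92, 131.
Linear molecule, 3 cuts → 4 fragments:
  1–41 → 41 bp
  42–92 → 51 bp
  93–131 → 39 bp
  132–224 → 93 bp
Sorted largest to smallest: 93, 51, 41, 39 bp.

93, 51, 41, 39 bp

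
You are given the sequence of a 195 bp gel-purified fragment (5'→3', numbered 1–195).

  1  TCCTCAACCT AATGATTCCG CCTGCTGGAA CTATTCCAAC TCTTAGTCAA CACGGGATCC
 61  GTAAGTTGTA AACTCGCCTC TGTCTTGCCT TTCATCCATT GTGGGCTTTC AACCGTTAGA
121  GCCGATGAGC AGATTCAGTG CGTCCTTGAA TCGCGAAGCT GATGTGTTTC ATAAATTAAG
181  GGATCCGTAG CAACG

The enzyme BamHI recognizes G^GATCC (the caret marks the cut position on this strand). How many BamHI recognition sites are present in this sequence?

2

GGATCC occurs starting at positions 55, 181.
BamHI cuts at 2 sites.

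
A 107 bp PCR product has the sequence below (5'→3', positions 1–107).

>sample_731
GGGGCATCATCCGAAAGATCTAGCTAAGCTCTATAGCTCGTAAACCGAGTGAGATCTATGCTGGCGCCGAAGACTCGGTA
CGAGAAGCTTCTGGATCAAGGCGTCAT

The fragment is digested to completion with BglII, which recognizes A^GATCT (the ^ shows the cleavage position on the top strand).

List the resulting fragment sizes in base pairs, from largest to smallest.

BglII sites (AGATCT) start at positions 16, 52.
BglII cuts after the first base of each site, so after positions 16, 52.
Linear molecule, 2 cuts → 3 fragments:
  1–16 → 16 bp
  17–52 → 36 bp
  53–107 → 55 bp
Sorted largest to smallest: 55, 36, 16 bp.

55, 36, 16 bp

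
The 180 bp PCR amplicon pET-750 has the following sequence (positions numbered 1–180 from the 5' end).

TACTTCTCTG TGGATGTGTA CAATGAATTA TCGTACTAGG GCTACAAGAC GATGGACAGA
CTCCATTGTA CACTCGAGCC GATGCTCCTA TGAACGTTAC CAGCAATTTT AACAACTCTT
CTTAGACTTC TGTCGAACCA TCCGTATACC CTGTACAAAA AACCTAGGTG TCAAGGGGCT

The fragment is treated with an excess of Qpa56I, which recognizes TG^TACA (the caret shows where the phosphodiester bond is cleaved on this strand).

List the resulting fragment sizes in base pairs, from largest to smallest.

Qpa56I sites (TGTACA) start at positions 17, 67, 152.
Qpa56I cuts after base 2 of each site, so after positions 18, 68, 153.
Linear molecule, 3 cuts → 4 fragments:
  1–18 → 18 bp
  19–68 → 50 bp
  69–153 → 85 bp
  154–180 → 27 bp
Sorted largest to smallest: 85, 50, 27, 18 bp.

85, 50, 27, 18 bp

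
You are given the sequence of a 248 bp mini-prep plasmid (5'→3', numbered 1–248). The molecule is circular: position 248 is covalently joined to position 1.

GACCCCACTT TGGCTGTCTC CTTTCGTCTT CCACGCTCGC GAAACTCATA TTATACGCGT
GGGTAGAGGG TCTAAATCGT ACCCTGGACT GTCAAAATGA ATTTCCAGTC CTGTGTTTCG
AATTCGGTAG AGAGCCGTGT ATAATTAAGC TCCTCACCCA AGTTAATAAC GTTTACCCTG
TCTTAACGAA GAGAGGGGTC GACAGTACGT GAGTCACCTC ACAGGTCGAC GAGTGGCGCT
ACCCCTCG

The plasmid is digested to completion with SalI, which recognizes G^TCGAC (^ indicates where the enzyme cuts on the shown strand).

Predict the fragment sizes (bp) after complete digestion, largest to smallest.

221, 27 bp

SalI sites (GTCGAC) start at positions 198, 225.
SalI cuts after the first base of each site, so after positions 198, 225.
Circular molecule, 2 cuts → 2 fragments:
  199–225 → 27 bp
  226–248 then 1–198 → 23 + 198 = 221 bp
Sorted largest to smallest: 221, 27 bp.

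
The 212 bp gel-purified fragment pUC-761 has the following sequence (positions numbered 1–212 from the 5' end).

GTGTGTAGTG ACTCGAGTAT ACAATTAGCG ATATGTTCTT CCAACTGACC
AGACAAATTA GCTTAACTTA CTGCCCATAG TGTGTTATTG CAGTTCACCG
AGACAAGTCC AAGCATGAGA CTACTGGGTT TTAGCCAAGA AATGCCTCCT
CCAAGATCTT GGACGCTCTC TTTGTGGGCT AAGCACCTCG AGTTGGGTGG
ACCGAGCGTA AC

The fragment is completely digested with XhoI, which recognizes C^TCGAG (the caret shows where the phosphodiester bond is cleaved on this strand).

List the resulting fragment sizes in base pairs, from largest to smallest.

XhoI sites (CTCGAG) start at positions 12, 187.
XhoI cuts after the first base of each site, so after positions 12, 187.
Linear molecule, 2 cuts → 3 fragments:
  1–12 → 12 bp
  13–187 → 175 bp
  188–212 → 25 bp
Sorted largest to smallest: 175, 25, 12 bp.

175, 25, 12 bp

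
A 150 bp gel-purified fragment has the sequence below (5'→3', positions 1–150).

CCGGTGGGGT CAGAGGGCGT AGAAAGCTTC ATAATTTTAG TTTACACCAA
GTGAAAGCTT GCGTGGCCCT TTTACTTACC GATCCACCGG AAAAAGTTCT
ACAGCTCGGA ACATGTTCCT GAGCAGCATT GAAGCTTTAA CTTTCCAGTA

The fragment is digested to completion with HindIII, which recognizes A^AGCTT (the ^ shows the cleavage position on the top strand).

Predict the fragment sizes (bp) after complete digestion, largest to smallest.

HindIII sites (AAGCTT) start at positions 24, 55, 132.
HindIII cuts after the first base of each site, so after positions 24, 55, 132.
Linear molecule, 3 cuts → 4 fragments:
  1–24 → 24 bp
  25–55 → 31 bp
  56–132 → 77 bp
  133–150 → 18 bp
Sorted largest to smallest: 77, 31, 24, 18 bp.

77, 31, 24, 18 bp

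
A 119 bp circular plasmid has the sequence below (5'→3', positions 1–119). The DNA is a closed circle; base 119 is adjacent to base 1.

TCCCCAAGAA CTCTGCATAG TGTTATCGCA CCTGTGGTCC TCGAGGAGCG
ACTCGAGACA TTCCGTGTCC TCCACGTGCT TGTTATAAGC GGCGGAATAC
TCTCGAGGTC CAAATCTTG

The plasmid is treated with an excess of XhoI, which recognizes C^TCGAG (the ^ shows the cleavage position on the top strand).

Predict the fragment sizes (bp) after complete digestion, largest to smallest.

XhoI sites (CTCGAG) start at positions 40, 52, 102.
XhoI cuts after the first base of each site, so after positions 40, 52, 102.
Circular molecule, 3 cuts → 3 fragments:
  41–52 → 12 bp
  53–102 → 50 bp
  103–119 then 1–40 → 17 + 40 = 57 bp
Sorted largest to smallest: 57, 50, 12 bp.

57, 50, 12 bp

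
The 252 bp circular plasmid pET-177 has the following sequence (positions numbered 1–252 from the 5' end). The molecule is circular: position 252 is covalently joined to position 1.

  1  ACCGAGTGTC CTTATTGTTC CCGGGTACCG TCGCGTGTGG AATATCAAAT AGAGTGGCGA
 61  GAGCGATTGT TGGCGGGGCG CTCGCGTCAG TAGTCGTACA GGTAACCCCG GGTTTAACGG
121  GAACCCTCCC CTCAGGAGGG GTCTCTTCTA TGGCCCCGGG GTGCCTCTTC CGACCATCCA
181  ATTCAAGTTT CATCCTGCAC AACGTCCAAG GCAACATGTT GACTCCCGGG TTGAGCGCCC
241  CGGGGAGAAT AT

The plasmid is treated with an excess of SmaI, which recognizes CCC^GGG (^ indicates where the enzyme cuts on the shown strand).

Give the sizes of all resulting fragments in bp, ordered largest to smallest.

87, 70, 48, 33, 14 bp

SmaI sites (CCCGGG) start at positions 20, 107, 155, 225, 239.
SmaI cuts after base 3 of each site, so after positions 22, 109, 157, 227, 241.
Circular molecule, 5 cuts → 5 fragments:
  23–109 → 87 bp
  110–157 → 48 bp
  158–227 → 70 bp
  228–241 → 14 bp
  242–252 then 1–22 → 11 + 22 = 33 bp
Sorted largest to smallest: 87, 70, 48, 33, 14 bp.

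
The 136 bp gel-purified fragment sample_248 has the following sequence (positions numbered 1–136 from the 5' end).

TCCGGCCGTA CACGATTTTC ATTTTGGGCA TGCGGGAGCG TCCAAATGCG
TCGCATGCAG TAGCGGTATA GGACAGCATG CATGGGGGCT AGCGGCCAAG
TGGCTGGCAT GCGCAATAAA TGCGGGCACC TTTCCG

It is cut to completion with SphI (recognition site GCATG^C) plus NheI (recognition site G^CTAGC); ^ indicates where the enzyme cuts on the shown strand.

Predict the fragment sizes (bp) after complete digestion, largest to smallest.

32, 25, 25, 23, 23, 8 bp

SphI sites (GCATGC) start at positions 28, 53, 76, 107.
SphI cuts after base 5 of each site (before the last base), so after positions 32, 57, 80, 111.
The NheI site (GCTAGC) starts at position 88.
NheI cuts after the first base of each site, so after position 88.
Combined cut positions: 32, 57, 80, 88, 111.
Linear molecule, 5 cuts → 6 fragments:
  1–32 → 32 bp
  33–57 → 25 bp
  58–80 → 23 bp
  81–88 → 8 bp
  89–111 → 23 bp
  112–136 → 25 bp
Sorted largest to smallest: 32, 25, 25, 23, 23, 8 bp.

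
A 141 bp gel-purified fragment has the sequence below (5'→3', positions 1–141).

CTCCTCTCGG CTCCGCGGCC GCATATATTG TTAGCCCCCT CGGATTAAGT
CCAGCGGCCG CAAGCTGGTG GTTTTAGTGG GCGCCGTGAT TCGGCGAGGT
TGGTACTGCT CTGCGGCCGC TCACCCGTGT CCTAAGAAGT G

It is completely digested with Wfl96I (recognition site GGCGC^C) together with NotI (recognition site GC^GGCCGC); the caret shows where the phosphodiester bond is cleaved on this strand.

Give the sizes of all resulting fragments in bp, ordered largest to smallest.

39, 30, 29, 27, 16 bp

The Wfl96I site (GGCGCC) starts at position 80.
Wfl96I cuts after base 5 of each site (before the last base), so after position 84.
NotI sites (GCGGCCGC) start at positions 15, 54, 113.
NotI cuts after base 2 of each site, so after positions 16, 55, 114.
Combined cut positions: 16, 55, 84, 114.
Linear molecule, 4 cuts → 5 fragments:
  1–16 → 16 bp
  17–55 → 39 bp
  56–84 → 29 bp
  85–114 → 30 bp
  115–141 → 27 bp
Sorted largest to smallest: 39, 30, 29, 27, 16 bp.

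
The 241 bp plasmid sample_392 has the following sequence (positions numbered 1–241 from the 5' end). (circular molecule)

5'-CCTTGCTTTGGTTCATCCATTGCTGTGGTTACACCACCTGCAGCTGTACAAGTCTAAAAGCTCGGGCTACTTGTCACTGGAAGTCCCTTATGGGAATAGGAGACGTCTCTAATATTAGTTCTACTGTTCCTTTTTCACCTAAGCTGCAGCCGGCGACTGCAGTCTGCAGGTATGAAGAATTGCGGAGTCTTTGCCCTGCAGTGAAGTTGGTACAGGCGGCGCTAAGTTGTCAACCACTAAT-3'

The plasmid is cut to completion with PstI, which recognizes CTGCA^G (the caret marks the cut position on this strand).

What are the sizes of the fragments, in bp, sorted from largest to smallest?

106, 83, 32, 13, 7 bp

PstI sites (CTGCAG) start at positions 38, 144, 157, 164, 196.
PstI cuts after base 5 of each site (before the last base), so after positions 42, 148, 161, 168, 200.
Circular molecule, 5 cuts → 5 fragments:
  43–148 → 106 bp
  149–161 → 13 bp
  162–168 → 7 bp
  169–200 → 32 bp
  201–241 then 1–42 → 41 + 42 = 83 bp
Sorted largest to smallest: 106, 83, 32, 13, 7 bp.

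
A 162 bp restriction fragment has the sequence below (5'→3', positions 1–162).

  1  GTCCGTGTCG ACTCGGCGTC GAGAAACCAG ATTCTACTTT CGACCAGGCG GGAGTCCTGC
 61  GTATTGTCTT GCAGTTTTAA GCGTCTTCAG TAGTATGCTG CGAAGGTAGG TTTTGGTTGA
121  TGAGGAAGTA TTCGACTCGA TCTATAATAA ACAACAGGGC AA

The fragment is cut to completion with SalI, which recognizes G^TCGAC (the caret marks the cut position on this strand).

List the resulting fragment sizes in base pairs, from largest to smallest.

The SalI site (GTCGAC) starts at position 7.
SalI cuts after the first base of each site, so after position 7.
Linear molecule, 1 cut → 2 fragments:
  1–7 → 7 bp
  8–162 → 155 bp
Sorted largest to smallest: 155, 7 bp.

155, 7 bp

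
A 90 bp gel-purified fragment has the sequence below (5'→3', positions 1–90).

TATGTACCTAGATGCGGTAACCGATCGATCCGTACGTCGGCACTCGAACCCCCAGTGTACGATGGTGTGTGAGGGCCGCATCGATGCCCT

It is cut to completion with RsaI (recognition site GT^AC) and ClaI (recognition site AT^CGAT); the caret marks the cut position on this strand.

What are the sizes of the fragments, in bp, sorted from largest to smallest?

RsaI sites (GTAC) start at positions 4, 32, 57.
RsaI cuts after base 2 of each site, so after positions 5, 33, 58.
ClaI sites (ATCGAT) start at positions 24, 80.
ClaI cuts after base 2 of each site, so after positions 25, 81.
Combined cut positions: 5, 25, 33, 58, 81.
Linear molecule, 5 cuts → 6 fragments:
  1–5 → 5 bp
  6–25 → 20 bp
  26–33 → 8 bp
  34–58 → 25 bp
  59–81 → 23 bp
  82–90 → 9 bp
Sorted largest to smallest: 25, 23, 20, 9, 8, 5 bp.

25, 23, 20, 9, 8, 5 bp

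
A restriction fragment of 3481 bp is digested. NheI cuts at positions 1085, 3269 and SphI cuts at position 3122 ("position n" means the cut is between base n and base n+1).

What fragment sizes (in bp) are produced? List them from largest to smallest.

2037, 1085, 212, 147 bp

Combined cut positions (sorted): 1085, 3122, 3269.
Linear molecule, 3 cuts → 4 fragments:
  1085 − 0 = 1085 bp
  3122 − 1085 = 2037 bp
  3269 − 3122 = 147 bp
  3481 − 3269 = 212 bp
Sorted largest to smallest: 2037, 1085, 212, 147 bp.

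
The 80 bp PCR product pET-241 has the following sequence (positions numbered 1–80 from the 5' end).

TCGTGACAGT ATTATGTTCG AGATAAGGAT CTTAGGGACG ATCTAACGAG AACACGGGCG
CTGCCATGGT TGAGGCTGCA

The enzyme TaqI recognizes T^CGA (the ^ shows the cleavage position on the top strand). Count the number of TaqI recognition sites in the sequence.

1

TCGA occurs starting at position 18.
TaqI cuts at 1 site.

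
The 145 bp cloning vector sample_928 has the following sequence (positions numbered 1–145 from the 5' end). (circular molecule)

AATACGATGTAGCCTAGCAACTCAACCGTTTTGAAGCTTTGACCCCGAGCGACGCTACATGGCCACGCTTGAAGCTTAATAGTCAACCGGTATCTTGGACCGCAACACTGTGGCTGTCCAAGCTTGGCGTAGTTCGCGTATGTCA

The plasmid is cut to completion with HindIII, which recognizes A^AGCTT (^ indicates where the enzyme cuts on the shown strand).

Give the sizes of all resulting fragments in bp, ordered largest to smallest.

59, 48, 38 bp

HindIII sites (AAGCTT) start at positions 34, 72, 120.
HindIII cuts after the first base of each site, so after positions 34, 72, 120.
Circular molecule, 3 cuts → 3 fragments:
  35–72 → 38 bp
  73–120 → 48 bp
  121–145 then 1–34 → 25 + 34 = 59 bp
Sorted largest to smallest: 59, 48, 38 bp.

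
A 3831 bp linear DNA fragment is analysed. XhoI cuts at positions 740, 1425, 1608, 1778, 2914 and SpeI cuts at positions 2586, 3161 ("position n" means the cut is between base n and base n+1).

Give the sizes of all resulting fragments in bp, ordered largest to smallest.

808, 740, 685, 670, 328, 247, 183, 170 bp

Combined cut positions (sorted): 740, 1425, 1608, 1778, 2586, 2914, 3161.
Linear molecule, 7 cuts → 8 fragments:
  740 − 0 = 740 bp
  1425 − 740 = 685 bp
  1608 − 1425 = 183 bp
  1778 − 1608 = 170 bp
  2586 − 1778 = 808 bp
  2914 − 2586 = 328 bp
  3161 − 2914 = 247 bp
  3831 − 3161 = 670 bp
Sorted largest to smallest: 808, 740, 685, 670, 328, 247, 183, 170 bp.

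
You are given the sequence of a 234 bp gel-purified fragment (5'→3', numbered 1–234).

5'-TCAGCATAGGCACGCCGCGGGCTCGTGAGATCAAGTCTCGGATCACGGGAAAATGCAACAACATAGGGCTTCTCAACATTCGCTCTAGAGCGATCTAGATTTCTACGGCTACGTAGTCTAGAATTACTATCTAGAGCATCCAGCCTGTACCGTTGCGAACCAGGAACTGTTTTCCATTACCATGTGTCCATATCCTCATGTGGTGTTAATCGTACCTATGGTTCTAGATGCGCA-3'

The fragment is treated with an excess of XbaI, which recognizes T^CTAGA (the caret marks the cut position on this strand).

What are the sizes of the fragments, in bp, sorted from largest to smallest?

XbaI sites (TCTAGA) start at positions 84, 94, 117, 130, 223.
XbaI cuts after the first base of each site, so after positions 84, 94, 117, 130, 223.
Linear molecule, 5 cuts → 6 fragments:
  1–84 → 84 bp
  85–94 → 10 bp
  95–117 → 23 bp
  118–130 → 13 bp
  131–223 → 93 bp
  224–234 → 11 bp
Sorted largest to smallest: 93, 84, 23, 13, 11, 10 bp.

93, 84, 23, 13, 11, 10 bp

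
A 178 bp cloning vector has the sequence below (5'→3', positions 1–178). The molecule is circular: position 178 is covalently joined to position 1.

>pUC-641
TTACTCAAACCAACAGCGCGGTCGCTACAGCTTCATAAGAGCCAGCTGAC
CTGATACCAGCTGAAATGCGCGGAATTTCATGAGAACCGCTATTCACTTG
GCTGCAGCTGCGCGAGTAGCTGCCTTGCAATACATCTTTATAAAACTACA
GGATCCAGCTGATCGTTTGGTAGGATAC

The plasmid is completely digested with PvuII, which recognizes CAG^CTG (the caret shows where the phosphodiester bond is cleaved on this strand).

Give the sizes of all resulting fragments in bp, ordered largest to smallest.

65, 51, 47, 15 bp

PvuII sites (CAGCTG) start at positions 43, 58, 105, 156.
PvuII cuts after base 3 of each site, so after positions 45, 60, 107, 158.
Circular molecule, 4 cuts → 4 fragments:
  46–60 → 15 bp
  61–107 → 47 bp
  108–158 → 51 bp
  159–178 then 1–45 → 20 + 45 = 65 bp
Sorted largest to smallest: 65, 51, 47, 15 bp.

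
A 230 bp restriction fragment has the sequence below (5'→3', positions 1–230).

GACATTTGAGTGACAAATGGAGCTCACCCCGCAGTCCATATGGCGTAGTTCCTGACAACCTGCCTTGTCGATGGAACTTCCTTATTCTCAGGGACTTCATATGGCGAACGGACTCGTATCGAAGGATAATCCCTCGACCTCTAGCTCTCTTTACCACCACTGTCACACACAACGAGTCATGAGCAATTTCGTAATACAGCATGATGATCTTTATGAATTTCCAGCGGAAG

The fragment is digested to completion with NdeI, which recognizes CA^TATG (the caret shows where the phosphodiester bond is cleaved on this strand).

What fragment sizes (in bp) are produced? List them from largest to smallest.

NdeI sites (CATATG) start at positions 37, 98.
NdeI cuts after base 2 of each site, so after positions 38, 99.
Linear molecule, 2 cuts → 3 fragments:
  1–38 → 38 bp
  39–99 → 61 bp
  100–230 → 131 bp
Sorted largest to smallest: 131, 61, 38 bp.

131, 61, 38 bp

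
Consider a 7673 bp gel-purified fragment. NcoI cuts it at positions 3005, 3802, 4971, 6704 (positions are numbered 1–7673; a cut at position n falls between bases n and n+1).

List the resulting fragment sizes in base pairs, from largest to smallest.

Linear molecule, 4 cuts → 5 fragments:
  3005 − 0 = 3005 bp
  3802 − 3005 = 797 bp
  4971 − 3802 = 1169 bp
  6704 − 4971 = 1733 bp
  7673 − 6704 = 969 bp
Sorted largest to smallest: 3005, 1733, 1169, 969, 797 bp.

3005, 1733, 1169, 969, 797 bp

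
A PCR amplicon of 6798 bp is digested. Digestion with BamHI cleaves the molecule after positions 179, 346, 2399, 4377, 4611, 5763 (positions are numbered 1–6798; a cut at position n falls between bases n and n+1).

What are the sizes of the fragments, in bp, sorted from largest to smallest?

Linear molecule, 6 cuts → 7 fragments:
  179 − 0 = 179 bp
  346 − 179 = 167 bp
  2399 − 346 = 2053 bp
  4377 − 2399 = 1978 bp
  4611 − 4377 = 234 bp
  5763 − 4611 = 1152 bp
  6798 − 5763 = 1035 bp
Sorted largest to smallest: 2053, 1978, 1152, 1035, 234, 179, 167 bp.

2053, 1978, 1152, 1035, 234, 179, 167 bp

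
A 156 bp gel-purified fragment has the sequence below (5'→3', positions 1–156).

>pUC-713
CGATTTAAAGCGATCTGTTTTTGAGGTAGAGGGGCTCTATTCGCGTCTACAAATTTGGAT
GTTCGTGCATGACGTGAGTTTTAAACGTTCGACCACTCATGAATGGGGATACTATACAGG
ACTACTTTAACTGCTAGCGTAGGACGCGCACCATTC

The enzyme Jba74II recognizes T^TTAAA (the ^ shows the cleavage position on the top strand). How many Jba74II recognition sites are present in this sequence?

2

TTTAAA occurs starting at positions 4, 80.
Jba74II cuts at 2 sites.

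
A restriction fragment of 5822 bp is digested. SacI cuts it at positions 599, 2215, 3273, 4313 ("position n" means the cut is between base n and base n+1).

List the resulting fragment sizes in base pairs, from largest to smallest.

1616, 1509, 1058, 1040, 599 bp

Linear molecule, 4 cuts → 5 fragments:
  599 − 0 = 599 bp
  2215 − 599 = 1616 bp
  3273 − 2215 = 1058 bp
  4313 − 3273 = 1040 bp
  5822 − 4313 = 1509 bp
Sorted largest to smallest: 1616, 1509, 1058, 1040, 599 bp.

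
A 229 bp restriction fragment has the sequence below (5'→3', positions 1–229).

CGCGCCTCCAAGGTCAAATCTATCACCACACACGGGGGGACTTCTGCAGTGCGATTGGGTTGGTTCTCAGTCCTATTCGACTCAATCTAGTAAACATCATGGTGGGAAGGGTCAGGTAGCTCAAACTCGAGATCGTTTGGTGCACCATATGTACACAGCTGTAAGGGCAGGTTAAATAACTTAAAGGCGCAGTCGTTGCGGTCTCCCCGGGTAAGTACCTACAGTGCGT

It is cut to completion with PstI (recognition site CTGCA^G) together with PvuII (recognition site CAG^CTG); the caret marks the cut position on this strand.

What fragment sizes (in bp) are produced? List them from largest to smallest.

110, 71, 48 bp

The PstI site (CTGCAG) starts at position 44.
PstI cuts after base 5 of each site (before the last base), so after position 48.
The PvuII site (CAGCTG) starts at position 156.
PvuII cuts after base 3 of each site, so after position 158.
Combined cut positions: 48, 158.
Linear molecule, 2 cuts → 3 fragments:
  1–48 → 48 bp
  49–158 → 110 bp
  159–229 → 71 bp
Sorted largest to smallest: 110, 71, 48 bp.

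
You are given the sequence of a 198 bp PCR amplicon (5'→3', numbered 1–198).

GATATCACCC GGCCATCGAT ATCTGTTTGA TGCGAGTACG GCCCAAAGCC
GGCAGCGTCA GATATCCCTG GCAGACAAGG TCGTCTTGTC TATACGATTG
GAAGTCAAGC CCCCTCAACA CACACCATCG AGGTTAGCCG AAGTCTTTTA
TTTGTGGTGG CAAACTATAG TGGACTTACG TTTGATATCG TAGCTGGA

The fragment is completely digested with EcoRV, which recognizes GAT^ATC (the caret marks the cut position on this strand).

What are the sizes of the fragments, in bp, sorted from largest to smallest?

EcoRV sites (GATATC) start at positions 1, 18, 61, 184.
EcoRV cuts after base 3 of each site, so after positions 3, 20, 63, 186.
Linear molecule, 4 cuts → 5 fragments:
  1–3 → 3 bp
  4–20 → 17 bp
  21–63 → 43 bp
  64–186 → 123 bp
  187–198 → 12 bp
Sorted largest to smallest: 123, 43, 17, 12, 3 bp.

123, 43, 17, 12, 3 bp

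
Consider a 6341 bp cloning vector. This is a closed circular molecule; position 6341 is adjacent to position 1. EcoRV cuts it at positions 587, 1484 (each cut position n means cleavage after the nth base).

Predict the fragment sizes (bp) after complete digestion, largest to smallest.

5444, 897 bp

Circular molecule, 2 cuts → 2 fragments:
  1484 − 587 = 897 bp
  wrap: 6341 − 1484 + 587 = 5444 bp
Sorted largest to smallest: 5444, 897 bp.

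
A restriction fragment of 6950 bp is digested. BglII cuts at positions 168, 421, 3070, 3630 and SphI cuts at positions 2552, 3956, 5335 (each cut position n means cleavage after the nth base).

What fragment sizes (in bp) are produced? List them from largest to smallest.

2131, 1615, 1379, 560, 518, 326, 253, 168 bp

Combined cut positions (sorted): 168, 421, 2552, 3070, 3630, 3956, 5335.
Linear molecule, 7 cuts → 8 fragments:
  168 − 0 = 168 bp
  421 − 168 = 253 bp
  2552 − 421 = 2131 bp
  3070 − 2552 = 518 bp
  3630 − 3070 = 560 bp
  3956 − 3630 = 326 bp
  5335 − 3956 = 1379 bp
  6950 − 5335 = 1615 bp
Sorted largest to smallest: 2131, 1615, 1379, 560, 518, 326, 253, 168 bp.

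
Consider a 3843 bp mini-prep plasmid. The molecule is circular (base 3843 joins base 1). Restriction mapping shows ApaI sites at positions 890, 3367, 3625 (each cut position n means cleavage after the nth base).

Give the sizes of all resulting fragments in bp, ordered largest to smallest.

Circular molecule, 3 cuts → 3 fragments:
  3367 − 890 = 2477 bp
  3625 − 3367 = 258 bp
  wrap: 3843 − 3625 + 890 = 1108 bp
Sorted largest to smallest: 2477, 1108, 258 bp.

2477, 1108, 258 bp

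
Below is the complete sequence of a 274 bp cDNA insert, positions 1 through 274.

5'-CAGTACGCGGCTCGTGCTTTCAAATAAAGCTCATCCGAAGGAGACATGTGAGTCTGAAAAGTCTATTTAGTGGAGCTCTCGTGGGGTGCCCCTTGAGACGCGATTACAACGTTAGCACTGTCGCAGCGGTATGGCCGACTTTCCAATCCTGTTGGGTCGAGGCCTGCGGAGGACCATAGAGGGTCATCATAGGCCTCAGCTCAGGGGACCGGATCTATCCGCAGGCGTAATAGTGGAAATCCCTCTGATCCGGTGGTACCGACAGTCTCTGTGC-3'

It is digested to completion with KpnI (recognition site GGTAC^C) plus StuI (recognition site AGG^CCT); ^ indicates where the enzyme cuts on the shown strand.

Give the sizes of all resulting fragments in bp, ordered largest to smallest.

162, 66, 31, 15 bp

The KpnI site (GGTACC) starts at position 255.
KpnI cuts after base 5 of each site (before the last base), so after position 259.
StuI sites (AGGCCT) start at positions 160, 191.
StuI cuts after base 3 of each site, so after positions 162, 193.
Combined cut positions: 162, 193, 259.
Linear molecule, 3 cuts → 4 fragments:
  1–162 → 162 bp
  163–193 → 31 bp
  194–259 → 66 bp
  260–274 → 15 bp
Sorted largest to smallest: 162, 66, 31, 15 bp.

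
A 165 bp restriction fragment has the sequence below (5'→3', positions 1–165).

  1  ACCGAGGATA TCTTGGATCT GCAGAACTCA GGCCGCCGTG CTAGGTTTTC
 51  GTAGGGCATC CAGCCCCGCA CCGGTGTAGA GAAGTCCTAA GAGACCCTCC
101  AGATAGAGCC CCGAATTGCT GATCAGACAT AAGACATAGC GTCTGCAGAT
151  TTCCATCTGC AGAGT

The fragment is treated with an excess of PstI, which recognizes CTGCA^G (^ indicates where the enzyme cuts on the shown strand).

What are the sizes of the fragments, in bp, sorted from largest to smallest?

PstI sites (CTGCAG) start at positions 19, 143, 157.
PstI cuts after base 5 of each site (before the last base), so after positions 23, 147, 161.
Linear molecule, 3 cuts → 4 fragments:
  1–23 → 23 bp
  24–147 → 124 bp
  148–161 → 14 bp
  162–165 → 4 bp
Sorted largest to smallest: 124, 23, 14, 4 bp.

124, 23, 14, 4 bp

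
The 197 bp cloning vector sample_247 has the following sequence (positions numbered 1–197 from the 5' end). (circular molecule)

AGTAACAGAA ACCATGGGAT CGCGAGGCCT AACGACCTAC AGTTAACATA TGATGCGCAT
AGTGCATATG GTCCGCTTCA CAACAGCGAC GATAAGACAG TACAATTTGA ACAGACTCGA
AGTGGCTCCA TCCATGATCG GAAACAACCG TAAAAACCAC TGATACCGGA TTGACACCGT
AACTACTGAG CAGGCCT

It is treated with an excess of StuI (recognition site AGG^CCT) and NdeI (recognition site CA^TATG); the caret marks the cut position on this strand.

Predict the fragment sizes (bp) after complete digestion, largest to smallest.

StuI sites (AGGCCT) start at positions 25, 192.
StuI cuts after base 3 of each site, so after positions 27, 194.
NdeI sites (CATATG) start at positions 47, 65.
NdeI cuts after base 2 of each site, so after positions 48, 66.
Combined cut positions: 27, 48, 66, 194.
Circular molecule, 4 cuts → 4 fragments:
  28–48 → 21 bp
  49–66 → 18 bp
  67–194 → 128 bp
  195–197 then 1–27 → 3 + 27 = 30 bp
Sorted largest to smallest: 128, 30, 21, 18 bp.

128, 30, 21, 18 bp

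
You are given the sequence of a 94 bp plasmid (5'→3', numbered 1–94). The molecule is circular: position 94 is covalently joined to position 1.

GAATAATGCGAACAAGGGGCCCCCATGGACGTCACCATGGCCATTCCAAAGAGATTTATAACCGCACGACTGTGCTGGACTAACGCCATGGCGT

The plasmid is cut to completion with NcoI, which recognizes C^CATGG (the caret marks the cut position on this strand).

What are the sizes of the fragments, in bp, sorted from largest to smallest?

51, 31, 12 bp

NcoI sites (CCATGG) start at positions 23, 35, 86.
NcoI cuts after the first base of each site, so after positions 23, 35, 86.
Circular molecule, 3 cuts → 3 fragments:
  24–35 → 12 bp
  36–86 → 51 bp
  87–94 then 1–23 → 8 + 23 = 31 bp
Sorted largest to smallest: 51, 31, 12 bp.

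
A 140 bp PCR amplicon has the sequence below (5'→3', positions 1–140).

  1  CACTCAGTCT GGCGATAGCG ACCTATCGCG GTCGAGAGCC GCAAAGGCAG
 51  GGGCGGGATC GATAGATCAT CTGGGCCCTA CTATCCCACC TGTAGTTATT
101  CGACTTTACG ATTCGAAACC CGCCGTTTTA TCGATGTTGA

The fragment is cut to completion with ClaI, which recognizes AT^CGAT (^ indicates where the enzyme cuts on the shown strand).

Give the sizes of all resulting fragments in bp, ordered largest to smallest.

ClaI sites (ATCGAT) start at positions 58, 130.
ClaI cuts after base 2 of each site, so after positions 59, 131.
Linear molecule, 2 cuts → 3 fragments:
  1–59 → 59 bp
  60–131 → 72 bp
  132–140 → 9 bp
Sorted largest to smallest: 72, 59, 9 bp.

72, 59, 9 bp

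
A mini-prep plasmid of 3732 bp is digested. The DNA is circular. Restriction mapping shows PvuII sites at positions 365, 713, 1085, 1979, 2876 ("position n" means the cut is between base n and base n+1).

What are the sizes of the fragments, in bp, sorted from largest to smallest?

Circular molecule, 5 cuts → 5 fragments:
  713 − 365 = 348 bp
  1085 − 713 = 372 bp
  1979 − 1085 = 894 bp
  2876 − 1979 = 897 bp
  wrap: 3732 − 2876 + 365 = 1221 bp
Sorted largest to smallest: 1221, 897, 894, 372, 348 bp.

1221, 897, 894, 372, 348 bp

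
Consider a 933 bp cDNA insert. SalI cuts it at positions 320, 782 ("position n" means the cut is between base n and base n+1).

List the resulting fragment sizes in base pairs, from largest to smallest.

462, 320, 151 bp

Linear molecule, 2 cuts → 3 fragments:
  320 − 0 = 320 bp
  782 − 320 = 462 bp
  933 − 782 = 151 bp
Sorted largest to smallest: 462, 320, 151 bp.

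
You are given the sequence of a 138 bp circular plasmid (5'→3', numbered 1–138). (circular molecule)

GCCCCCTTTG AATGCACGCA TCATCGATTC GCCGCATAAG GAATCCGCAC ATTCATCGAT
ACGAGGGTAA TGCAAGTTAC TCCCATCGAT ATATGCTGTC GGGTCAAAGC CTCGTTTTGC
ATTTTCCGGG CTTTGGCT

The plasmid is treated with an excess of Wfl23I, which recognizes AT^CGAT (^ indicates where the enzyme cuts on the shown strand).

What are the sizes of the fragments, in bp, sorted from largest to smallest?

Wfl23I sites (ATCGAT) start at positions 23, 55, 85.
Wfl23I cuts after base 2 of each site, so after positions 24, 56, 86.
Circular molecule, 3 cuts → 3 fragments:
  25–56 → 32 bp
  57–86 → 30 bp
  87–138 then 1–24 → 52 + 24 = 76 bp
Sorted largest to smallest: 76, 32, 30 bp.

76, 32, 30 bp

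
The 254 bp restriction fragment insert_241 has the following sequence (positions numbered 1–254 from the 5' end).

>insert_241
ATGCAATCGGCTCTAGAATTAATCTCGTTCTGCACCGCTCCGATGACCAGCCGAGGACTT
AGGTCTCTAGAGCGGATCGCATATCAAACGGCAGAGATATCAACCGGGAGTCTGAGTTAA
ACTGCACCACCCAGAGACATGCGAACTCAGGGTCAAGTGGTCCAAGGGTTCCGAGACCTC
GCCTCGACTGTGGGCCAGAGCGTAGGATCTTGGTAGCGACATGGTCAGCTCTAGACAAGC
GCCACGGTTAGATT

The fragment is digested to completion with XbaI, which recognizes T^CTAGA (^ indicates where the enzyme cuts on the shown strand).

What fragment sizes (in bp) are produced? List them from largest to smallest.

XbaI sites (TCTAGA) start at positions 12, 66, 230.
XbaI cuts after the first base of each site, so after positions 12, 66, 230.
Linear molecule, 3 cuts → 4 fragments:
  1–12 → 12 bp
  13–66 → 54 bp
  67–230 → 164 bp
  231–254 → 24 bp
Sorted largest to smallest: 164, 54, 24, 12 bp.

164, 54, 24, 12 bp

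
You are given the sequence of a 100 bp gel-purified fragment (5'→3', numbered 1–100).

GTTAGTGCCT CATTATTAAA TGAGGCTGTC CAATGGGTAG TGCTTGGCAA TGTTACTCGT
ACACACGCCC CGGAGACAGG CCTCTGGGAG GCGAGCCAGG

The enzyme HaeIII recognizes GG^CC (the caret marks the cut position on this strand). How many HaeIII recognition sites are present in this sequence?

GGCC occurs starting at position 79.
HaeIII cuts at 1 site.

1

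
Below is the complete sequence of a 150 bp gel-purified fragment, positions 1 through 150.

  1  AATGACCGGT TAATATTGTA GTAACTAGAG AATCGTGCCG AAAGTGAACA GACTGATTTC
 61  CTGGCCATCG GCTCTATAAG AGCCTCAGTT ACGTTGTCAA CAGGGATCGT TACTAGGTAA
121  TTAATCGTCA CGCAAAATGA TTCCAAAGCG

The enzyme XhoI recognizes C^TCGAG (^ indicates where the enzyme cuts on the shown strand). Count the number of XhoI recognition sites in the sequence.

No occurrence of CTCGAG is present in the sequence.
XhoI does not cut: 0 sites.

0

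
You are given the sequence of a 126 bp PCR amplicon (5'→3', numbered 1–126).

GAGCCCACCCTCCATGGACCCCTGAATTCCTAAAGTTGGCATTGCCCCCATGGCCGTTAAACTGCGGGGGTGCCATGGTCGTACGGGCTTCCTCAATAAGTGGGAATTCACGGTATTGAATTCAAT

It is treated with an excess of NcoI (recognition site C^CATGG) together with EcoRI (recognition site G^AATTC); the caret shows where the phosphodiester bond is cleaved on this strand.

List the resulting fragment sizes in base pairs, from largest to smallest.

NcoI sites (CCATGG) start at positions 12, 48, 73.
NcoI cuts after the first base of each site, so after positions 12, 48, 73.
EcoRI sites (GAATTC) start at positions 24, 104, 118.
EcoRI cuts after the first base of each site, so after positions 24, 104, 118.
Combined cut positions: 12, 24, 48, 73, 104, 118.
Linear molecule, 6 cuts → 7 fragments:
  1–12 → 12 bp
  13–24 → 12 bp
  25–48 → 24 bp
  49–73 → 25 bp
  74–104 → 31 bp
  105–118 → 14 bp
  119–126 → 8 bp
Sorted largest to smallest: 31, 25, 24, 14, 12, 12, 8 bp.

31, 25, 24, 14, 12, 12, 8 bp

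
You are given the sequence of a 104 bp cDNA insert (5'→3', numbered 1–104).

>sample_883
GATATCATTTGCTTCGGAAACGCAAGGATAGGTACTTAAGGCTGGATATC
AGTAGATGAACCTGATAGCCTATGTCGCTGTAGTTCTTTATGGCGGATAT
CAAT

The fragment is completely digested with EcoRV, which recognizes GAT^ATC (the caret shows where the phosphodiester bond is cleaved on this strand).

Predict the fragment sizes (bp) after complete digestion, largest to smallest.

51, 44, 6, 3 bp

EcoRV sites (GATATC) start at positions 1, 45, 96.
EcoRV cuts after base 3 of each site, so after positions 3, 47, 98.
Linear molecule, 3 cuts → 4 fragments:
  1–3 → 3 bp
  4–47 → 44 bp
  48–98 → 51 bp
  99–104 → 6 bp
Sorted largest to smallest: 51, 44, 6, 3 bp.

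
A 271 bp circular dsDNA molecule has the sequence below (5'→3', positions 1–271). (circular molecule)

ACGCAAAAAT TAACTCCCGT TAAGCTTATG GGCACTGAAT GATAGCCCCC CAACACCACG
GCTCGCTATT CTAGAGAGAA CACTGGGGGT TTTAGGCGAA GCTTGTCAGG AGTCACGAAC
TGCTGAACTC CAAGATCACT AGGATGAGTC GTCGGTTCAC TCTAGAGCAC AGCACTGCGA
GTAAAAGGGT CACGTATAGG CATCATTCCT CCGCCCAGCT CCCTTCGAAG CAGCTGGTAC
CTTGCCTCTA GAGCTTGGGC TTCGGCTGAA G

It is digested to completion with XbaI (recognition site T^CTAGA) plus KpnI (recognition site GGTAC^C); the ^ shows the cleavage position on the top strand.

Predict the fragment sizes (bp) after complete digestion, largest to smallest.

94, 91, 79, 7 bp

XbaI sites (TCTAGA) start at positions 70, 161, 247.
XbaI cuts after the first base of each site, so after positions 70, 161, 247.
The KpnI site (GGTACC) starts at position 236.
KpnI cuts after base 5 of each site (before the last base), so after position 240.
Combined cut positions: 70, 161, 240, 247.
Circular molecule, 4 cuts → 4 fragments:
  71–161 → 91 bp
  162–240 → 79 bp
  241–247 → 7 bp
  248–271 then 1–70 → 24 + 70 = 94 bp
Sorted largest to smallest: 94, 91, 79, 7 bp.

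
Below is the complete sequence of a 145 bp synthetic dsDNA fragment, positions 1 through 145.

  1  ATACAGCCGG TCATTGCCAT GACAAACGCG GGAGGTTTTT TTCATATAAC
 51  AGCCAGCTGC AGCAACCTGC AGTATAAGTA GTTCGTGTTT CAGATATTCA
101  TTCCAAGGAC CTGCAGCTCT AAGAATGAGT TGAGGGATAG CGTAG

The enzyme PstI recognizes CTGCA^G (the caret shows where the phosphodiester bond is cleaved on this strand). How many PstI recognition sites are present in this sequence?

CTGCAG occurs starting at positions 57, 67, 111.
PstI cuts at 3 sites.

3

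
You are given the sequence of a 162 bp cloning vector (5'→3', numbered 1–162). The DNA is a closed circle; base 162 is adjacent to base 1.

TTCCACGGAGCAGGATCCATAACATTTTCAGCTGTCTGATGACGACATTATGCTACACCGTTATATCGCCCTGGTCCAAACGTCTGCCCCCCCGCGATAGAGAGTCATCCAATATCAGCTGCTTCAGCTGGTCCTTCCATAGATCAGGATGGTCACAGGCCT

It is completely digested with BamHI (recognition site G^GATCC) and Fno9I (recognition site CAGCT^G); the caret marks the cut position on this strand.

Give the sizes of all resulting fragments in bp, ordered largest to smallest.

The BamHI site (GGATCC) starts at position 13.
BamHI cuts after the first base of each site, so after position 13.
Fno9I sites (CAGCTG) start at positions 29, 116, 125.
Fno9I cuts after base 5 of each site (before the last base), so after positions 33, 120, 129.
Combined cut positions: 13, 33, 120, 129.
Circular molecule, 4 cuts → 4 fragments:
  14–33 → 20 bp
  34–120 → 87 bp
  121–129 → 9 bp
  130–162 then 1–13 → 33 + 13 = 46 bp
Sorted largest to smallest: 87, 46, 20, 9 bp.

87, 46, 20, 9 bp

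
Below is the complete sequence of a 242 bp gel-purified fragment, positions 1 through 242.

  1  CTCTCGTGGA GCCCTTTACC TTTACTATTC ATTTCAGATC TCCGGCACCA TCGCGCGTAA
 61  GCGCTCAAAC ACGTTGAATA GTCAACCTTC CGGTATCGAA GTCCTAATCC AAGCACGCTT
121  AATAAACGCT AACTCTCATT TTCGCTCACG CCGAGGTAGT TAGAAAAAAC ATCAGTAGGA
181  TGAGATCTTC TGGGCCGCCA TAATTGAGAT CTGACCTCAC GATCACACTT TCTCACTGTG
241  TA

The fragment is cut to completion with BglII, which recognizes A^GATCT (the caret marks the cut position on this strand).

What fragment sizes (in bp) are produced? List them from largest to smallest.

BglII sites (AGATCT) start at positions 36, 183, 207.
BglII cuts after the first base of each site, so after positions 36, 183, 207.
Linear molecule, 3 cuts → 4 fragments:
  1–36 → 36 bp
  37–183 → 147 bp
  184–207 → 24 bp
  208–242 → 35 bp
Sorted largest to smallest: 147, 36, 35, 24 bp.

147, 36, 35, 24 bp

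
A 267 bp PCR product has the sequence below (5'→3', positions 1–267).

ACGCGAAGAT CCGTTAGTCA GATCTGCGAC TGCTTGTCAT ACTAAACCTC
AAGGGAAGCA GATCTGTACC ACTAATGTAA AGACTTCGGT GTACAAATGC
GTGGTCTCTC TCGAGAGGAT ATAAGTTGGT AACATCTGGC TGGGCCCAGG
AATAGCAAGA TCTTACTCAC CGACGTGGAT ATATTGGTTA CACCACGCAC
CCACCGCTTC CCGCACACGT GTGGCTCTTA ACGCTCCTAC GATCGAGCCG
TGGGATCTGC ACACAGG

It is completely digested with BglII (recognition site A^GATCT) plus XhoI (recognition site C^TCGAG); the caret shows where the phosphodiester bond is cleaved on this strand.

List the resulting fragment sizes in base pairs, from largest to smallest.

BglII sites (AGATCT) start at positions 20, 60, 158.
BglII cuts after the first base of each site, so after positions 20, 60, 158.
The XhoI site (CTCGAG) starts at position 110.
XhoI cuts after the first base of each site, so after position 110.
Combined cut positions: 20, 60, 110, 158.
Linear molecule, 4 cuts → 5 fragments:
  1–20 → 20 bp
  21–60 → 40 bp
  61–110 → 50 bp
  111–158 → 48 bp
  159–267 → 109 bp
Sorted largest to smallest: 109, 50, 48, 40, 20 bp.

109, 50, 48, 40, 20 bp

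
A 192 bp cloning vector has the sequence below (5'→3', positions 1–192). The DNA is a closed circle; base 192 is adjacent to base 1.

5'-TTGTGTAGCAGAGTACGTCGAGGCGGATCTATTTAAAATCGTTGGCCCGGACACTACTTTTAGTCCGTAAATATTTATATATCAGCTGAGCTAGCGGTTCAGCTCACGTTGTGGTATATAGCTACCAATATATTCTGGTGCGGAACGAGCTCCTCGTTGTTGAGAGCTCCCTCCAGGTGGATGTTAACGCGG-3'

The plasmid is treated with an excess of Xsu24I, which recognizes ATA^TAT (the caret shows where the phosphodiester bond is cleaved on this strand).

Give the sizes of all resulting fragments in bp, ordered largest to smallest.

Xsu24I sites (ATATAT) start at positions 77, 128.
Xsu24I cuts after base 3 of each site, so after positions 79, 130.
Circular molecule, 2 cuts → 2 fragments:
  80–130 → 51 bp
  131–192 then 1–79 → 62 + 79 = 141 bp
Sorted largest to smallest: 141, 51 bp.

141, 51 bp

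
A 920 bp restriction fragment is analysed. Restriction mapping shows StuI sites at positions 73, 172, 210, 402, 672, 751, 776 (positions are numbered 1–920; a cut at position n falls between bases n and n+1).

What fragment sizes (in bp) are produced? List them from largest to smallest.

Linear molecule, 7 cuts → 8 fragments:
  73 − 0 = 73 bp
  172 − 73 = 99 bp
  210 − 172 = 38 bp
  402 − 210 = 192 bp
  672 − 402 = 270 bp
  751 − 672 = 79 bp
  776 − 751 = 25 bp
  920 − 776 = 144 bp
Sorted largest to smallest: 270, 192, 144, 99, 79, 73, 38, 25 bp.

270, 192, 144, 99, 79, 73, 38, 25 bp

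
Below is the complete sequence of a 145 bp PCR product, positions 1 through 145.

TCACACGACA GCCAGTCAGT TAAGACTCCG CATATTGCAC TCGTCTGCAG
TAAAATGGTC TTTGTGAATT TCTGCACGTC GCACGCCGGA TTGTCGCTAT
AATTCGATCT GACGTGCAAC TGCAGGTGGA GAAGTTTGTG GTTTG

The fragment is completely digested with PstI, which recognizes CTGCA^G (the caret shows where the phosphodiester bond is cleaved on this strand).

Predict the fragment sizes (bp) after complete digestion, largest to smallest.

75, 49, 21 bp

PstI sites (CTGCAG) start at positions 45, 120.
PstI cuts after base 5 of each site (before the last base), so after positions 49, 124.
Linear molecule, 2 cuts → 3 fragments:
  1–49 → 49 bp
  50–124 → 75 bp
  125–145 → 21 bp
Sorted largest to smallest: 75, 49, 21 bp.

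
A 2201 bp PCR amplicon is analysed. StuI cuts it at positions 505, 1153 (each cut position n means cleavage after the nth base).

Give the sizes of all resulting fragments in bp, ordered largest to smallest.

Linear molecule, 2 cuts → 3 fragments:
  505 − 0 = 505 bp
  1153 − 505 = 648 bp
  2201 − 1153 = 1048 bp
Sorted largest to smallest: 1048, 648, 505 bp.

1048, 648, 505 bp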